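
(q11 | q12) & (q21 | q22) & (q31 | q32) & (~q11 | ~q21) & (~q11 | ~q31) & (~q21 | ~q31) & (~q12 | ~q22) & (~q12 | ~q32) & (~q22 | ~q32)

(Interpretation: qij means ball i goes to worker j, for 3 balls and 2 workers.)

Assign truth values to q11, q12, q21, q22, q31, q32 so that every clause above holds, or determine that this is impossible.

Suppose q11 = 1.
From the singleton clause (~q21), q21 = 0.
From the singleton clause (q22), q22 = 1.
From the singleton clause (~q31), q31 = 0.
From the singleton clause (q32), q32 = 1.
But (~q32) is also a unit clause — contradiction.
So q11 must be the other value — set q11 = 0.
From the singleton clause (q12), q12 = 1.
From the singleton clause (~q22), q22 = 0.
From the singleton clause (q21), q21 = 1.
From the singleton clause (~q31), q31 = 0.
From the singleton clause (q32), q32 = 1.
But (~q32) is also a unit clause — contradiction.
Both values of q11 lead to a conflict.

UNSATISFIABLE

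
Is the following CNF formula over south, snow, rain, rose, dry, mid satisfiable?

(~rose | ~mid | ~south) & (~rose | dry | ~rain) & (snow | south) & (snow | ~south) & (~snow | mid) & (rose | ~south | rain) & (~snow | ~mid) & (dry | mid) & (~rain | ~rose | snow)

Unsatisfiable

Suppose snow = 1.
Unit clause (mid) forces mid = 1.
That conflicts with the unit clause (~mid).
Undo snow and try snow = 0.
Unit clause (south) forces south = 1.
That conflicts with the unit clause (~south).
Neither snow = 1 nor snow = 0 works.
No assignment satisfies every clause.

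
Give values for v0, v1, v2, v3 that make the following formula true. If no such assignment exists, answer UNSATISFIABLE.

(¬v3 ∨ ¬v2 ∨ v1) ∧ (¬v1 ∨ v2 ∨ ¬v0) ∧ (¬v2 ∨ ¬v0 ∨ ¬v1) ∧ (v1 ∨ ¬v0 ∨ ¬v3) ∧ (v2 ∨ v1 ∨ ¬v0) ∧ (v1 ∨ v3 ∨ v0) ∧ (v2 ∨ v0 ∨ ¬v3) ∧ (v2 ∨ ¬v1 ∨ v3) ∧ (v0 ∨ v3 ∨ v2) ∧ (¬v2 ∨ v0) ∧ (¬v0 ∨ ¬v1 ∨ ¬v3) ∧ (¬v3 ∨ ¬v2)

Case v2 = True:
(v0) alone gives v0 = True.
(¬v1) alone gives v1 = False.
(¬v3) alone gives v3 = False.
This assignment satisfies each clause.

v0 ↦ True, v1 ↦ False, v2 ↦ True, v3 ↦ False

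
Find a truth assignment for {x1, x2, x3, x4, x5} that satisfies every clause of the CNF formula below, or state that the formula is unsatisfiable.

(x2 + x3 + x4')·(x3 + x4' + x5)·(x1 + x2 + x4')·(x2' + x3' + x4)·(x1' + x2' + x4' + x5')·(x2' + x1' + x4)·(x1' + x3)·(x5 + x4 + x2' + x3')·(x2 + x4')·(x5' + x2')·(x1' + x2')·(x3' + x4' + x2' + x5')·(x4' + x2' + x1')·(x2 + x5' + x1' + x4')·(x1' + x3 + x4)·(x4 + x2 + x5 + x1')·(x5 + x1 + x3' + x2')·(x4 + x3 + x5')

Branch on x1: set x1 = 0.
Branch on x2: set x2 = 0.
The clause (x4') is unit, so x4 = 0.
Branch on x3: set x3 = 0.
The clause (x5') is unit, so x5 = 0.
All clauses are satisfied.

x1: 0,  x2: 0,  x3: 0,  x4: 0,  x5: 0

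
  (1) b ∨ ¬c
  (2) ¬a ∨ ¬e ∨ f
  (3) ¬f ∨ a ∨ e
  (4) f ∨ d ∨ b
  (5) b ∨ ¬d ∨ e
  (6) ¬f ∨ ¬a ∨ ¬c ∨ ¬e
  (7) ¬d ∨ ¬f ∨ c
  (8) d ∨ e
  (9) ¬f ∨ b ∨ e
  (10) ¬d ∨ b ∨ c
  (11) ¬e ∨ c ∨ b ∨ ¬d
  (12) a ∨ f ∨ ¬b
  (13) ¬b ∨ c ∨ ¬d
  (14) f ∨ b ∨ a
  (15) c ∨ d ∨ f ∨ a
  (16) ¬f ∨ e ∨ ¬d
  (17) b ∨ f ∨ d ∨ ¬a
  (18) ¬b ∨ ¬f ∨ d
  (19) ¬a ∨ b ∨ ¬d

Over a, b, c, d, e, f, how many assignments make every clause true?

There are 2^6 = 64 truth assignments over (a, b, c, d, e, f).
Split on a. With a = True, the clauses containing a are satisfied and ¬a drops from the rest; 2 of the 2^5 = 32 assignments to the other variables satisfy what remains.
With a = False, by the same count on the reduced clause set, 2 assignments work.
(One model: a=F, b=F, c=F, d=F, e=T, f=T.)
Total: 2 + 2 = 4.

4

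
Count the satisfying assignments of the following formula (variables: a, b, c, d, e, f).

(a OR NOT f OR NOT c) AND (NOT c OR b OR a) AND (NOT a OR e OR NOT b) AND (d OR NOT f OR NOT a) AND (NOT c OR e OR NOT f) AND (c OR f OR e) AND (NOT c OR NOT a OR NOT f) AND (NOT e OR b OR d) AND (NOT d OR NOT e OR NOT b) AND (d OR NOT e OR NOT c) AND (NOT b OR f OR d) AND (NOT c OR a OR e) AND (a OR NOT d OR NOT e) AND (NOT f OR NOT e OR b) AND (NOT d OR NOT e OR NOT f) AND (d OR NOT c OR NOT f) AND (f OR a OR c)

10

There are 2^6 = 64 truth assignments over (a, b, c, d, e, f).
Split on d. With d = true, the clauses containing d are satisfied and NOT d drops from the rest; 6 of the 2^5 = 32 assignments to the other variables satisfy what remains.
With d = false, by the same count on the reduced clause set, 4 assignments work.
(One model: a=F, b=F, c=F, d=F, e=F, f=T.)
Total: 6 + 4 = 10.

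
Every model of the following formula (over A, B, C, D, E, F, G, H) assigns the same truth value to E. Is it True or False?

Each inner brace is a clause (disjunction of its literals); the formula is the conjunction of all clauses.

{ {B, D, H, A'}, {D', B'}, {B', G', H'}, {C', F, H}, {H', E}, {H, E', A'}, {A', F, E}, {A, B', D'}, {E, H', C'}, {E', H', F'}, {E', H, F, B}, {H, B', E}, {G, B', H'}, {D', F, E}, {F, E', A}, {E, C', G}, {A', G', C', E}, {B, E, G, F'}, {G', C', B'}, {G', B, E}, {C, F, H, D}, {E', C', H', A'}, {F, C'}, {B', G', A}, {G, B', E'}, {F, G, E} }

Suppose E = 0.
The clause (H') is unit, so H = 0.
The clause (B') is unit, so B = 0.
The clause (G') is unit, so G = 0.
The clause (C') is unit, so C = 0.
The clause (F') is unit, so F = 0.
Now (F) is unsatisfied and unit — conflict.
So every satisfying assignment has E = True.

True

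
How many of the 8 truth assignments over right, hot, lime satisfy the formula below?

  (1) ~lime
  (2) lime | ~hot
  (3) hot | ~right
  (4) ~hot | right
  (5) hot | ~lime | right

1

There are 2^3 = 8 truth assignments over (right, hot, lime).
Check each against the 5 clauses (columns in the order right, hot, lime):
  F F F  ✓ satisfies all
  F F T  ✗ fails (~lime)
  F T F  ✗ fails (lime | ~hot)
  F T T  ✗ fails (~lime)
  T F F  ✗ fails (hot | ~right)
  T F T  ✗ fails (~lime)
  T T F  ✗ fails (lime | ~hot)
  T T T  ✗ fails (~lime)
1 of the 8 rows is a model.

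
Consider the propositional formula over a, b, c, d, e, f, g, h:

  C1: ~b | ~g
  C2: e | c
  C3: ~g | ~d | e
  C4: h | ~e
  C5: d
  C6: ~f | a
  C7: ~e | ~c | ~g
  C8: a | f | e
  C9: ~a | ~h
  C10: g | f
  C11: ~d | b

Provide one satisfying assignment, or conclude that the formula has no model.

Unit clause (d) forces d = 1.
Unit clause (b) forces b = 1.
Unit clause (~g) forces g = 0.
Unit clause (f) forces f = 1.
Unit clause (a) forces a = 1.
Unit clause (~h) forces h = 0.
Unit clause (~e) forces e = 0.
Unit clause (c) forces c = 1.
All clauses are satisfied.

a=1, b=1, c=1, d=1, e=0, f=1, g=0, h=0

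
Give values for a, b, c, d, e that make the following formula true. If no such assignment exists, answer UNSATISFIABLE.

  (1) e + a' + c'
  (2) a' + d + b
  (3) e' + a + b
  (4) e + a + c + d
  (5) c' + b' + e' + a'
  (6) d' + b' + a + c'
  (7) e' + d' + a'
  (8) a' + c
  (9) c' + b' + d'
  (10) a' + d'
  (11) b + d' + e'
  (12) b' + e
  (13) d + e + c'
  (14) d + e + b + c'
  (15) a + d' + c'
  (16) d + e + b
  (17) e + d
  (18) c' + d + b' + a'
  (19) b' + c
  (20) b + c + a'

a ↦ 0,  b ↦ 0,  c ↦ 0,  d ↦ 1,  e ↦ 0

Try a = 0.
Try e = 0.
The clause (b') is unit, so b = 0.
The clause (d) is unit, so d = 1.
The clause (c') is unit, so c = 0.
All clauses are satisfied.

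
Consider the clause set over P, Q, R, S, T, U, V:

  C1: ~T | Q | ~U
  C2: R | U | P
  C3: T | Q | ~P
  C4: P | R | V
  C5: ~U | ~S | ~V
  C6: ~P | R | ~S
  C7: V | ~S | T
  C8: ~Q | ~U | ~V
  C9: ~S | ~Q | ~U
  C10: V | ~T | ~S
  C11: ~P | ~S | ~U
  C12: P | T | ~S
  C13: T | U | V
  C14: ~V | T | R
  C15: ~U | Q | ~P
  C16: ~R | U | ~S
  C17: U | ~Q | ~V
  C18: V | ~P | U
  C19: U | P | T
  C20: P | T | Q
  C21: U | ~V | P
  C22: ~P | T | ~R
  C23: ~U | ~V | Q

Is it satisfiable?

Try T = 1.
Try Q = 1.
Try U = 0.
Unit clause (~V) forces V = 0.
Unit clause (~S) forces S = 0.
Unit clause (~P) forces P = 0.
Unit clause (R) forces R = 1.
Every clause now holds.
A satisfying assignment: P ↦ 0, Q ↦ 1, R ↦ 1, S ↦ 0, T ↦ 1, U ↦ 0, V ↦ 0.

Yes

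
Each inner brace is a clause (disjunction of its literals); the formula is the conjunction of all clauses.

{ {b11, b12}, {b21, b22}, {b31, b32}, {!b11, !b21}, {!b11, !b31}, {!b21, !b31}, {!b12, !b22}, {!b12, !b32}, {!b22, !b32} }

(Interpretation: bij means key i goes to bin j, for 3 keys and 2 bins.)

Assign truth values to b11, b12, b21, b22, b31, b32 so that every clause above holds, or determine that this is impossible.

UNSATISFIABLE

Try b11 = true.
Unit clause (!b21) forces b21 = false.
Unit clause (b22) forces b22 = true.
Unit clause (!b31) forces b31 = false.
Unit clause (b32) forces b32 = true.
That conflicts with the unit clause (!b32).
Backtrack on b11: now try b11 = false.
Unit clause (b12) forces b12 = true.
Unit clause (!b22) forces b22 = false.
Unit clause (b21) forces b21 = true.
Unit clause (!b31) forces b31 = false.
Unit clause (b32) forces b32 = true.
That conflicts with the unit clause (!b32).
Both values of b11 lead to a conflict.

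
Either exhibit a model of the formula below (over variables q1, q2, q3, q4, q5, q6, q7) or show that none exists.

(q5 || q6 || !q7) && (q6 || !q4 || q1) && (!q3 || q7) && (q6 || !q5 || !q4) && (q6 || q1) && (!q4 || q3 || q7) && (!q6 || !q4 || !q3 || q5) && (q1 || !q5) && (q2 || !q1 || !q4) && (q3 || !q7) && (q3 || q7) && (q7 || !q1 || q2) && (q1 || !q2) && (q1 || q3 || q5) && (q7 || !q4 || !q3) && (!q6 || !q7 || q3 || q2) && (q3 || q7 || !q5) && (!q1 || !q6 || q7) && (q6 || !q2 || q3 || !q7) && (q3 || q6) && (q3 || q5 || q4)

q1 ↦ true,  q2 ↦ true,  q3 ↦ true,  q4 ↦ false,  q5 ↦ true,  q6 ↦ false,  q7 ↦ true

Branch on q3: set q3 = true.
(q7) alone gives q7 = true.
Branch on q5: set q5 = true.
(q1) alone gives q1 = true.
Branch on q6: set q6 = false.
(!q4) alone gives q4 = false.
All clauses hold; q2 can take either value.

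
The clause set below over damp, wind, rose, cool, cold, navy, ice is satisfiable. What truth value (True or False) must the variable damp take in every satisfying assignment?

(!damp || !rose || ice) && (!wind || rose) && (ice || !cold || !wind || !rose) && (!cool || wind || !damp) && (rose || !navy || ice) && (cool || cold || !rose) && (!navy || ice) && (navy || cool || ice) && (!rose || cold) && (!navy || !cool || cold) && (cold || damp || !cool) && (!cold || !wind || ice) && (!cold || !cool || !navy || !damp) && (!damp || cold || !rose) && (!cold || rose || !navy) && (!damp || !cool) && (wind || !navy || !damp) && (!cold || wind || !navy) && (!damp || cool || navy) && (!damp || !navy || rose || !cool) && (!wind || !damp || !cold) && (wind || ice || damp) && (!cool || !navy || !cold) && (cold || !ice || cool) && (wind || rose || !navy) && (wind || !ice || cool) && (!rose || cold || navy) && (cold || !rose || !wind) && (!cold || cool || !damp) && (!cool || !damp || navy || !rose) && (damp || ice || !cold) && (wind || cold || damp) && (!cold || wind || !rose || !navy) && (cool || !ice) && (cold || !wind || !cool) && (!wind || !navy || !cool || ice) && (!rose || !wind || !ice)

False

Suppose damp = true.
Unit clause (!cool) forces cool = false.
Unit clause (navy) forces navy = true.
Unit clause (ice) forces ice = true.
But (!ice) is also a unit clause — contradiction.
So every satisfying assignment has damp = False.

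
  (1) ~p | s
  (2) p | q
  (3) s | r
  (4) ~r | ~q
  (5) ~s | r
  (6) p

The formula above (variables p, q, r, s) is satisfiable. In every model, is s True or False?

True

Suppose s = 0.
(~p) alone gives p = 0.
But (p) is also a unit clause — contradiction.
So every satisfying assignment has s = True.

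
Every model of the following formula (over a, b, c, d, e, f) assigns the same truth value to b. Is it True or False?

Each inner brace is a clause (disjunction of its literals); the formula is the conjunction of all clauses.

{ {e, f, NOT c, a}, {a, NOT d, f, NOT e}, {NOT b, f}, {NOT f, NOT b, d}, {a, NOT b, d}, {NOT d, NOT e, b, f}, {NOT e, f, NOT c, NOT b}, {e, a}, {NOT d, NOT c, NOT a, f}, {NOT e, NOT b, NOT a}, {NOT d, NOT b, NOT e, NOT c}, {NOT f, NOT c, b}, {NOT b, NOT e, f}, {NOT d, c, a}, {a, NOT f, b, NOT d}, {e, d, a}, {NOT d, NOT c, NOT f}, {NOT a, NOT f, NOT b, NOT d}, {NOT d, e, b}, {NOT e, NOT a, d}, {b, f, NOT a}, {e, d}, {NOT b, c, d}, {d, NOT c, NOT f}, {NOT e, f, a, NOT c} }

False

Suppose b = true.
From the singleton clause (f), f = true.
From the singleton clause (d), d = true.
From the singleton clause (NOT c), c = false.
From the singleton clause (a), a = true.
That conflicts with the unit clause (NOT a).
So every satisfying assignment has b = False.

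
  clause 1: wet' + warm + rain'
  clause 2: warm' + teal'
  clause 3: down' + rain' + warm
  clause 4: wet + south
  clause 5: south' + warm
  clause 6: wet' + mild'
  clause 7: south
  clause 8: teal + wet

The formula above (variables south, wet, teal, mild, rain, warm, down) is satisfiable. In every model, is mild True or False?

Suppose mild = 1.
From the singleton clause (wet'), wet = 0.
From the singleton clause (south), south = 1.
From the singleton clause (warm), warm = 1.
From the singleton clause (teal'), teal = 0.
But (teal) is also a unit clause — contradiction.
So every satisfying assignment has mild = False.

False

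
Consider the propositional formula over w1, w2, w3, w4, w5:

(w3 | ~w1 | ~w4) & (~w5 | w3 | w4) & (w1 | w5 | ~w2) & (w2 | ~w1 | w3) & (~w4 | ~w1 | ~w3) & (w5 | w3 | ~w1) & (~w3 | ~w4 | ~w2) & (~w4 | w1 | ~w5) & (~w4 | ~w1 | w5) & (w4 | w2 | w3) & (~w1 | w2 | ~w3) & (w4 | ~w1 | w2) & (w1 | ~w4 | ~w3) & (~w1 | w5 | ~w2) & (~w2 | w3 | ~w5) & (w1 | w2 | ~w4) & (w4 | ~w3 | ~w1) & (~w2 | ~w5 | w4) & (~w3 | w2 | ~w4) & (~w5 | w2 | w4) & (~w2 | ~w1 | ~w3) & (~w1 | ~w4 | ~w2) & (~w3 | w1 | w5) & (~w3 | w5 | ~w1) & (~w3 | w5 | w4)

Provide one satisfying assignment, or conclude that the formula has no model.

Try w3 = 1.
Try w4 = 0.
From the singleton clause (~w1), w1 = 0.
From the singleton clause (w5), w5 = 1.
From the singleton clause (~w2), w2 = 0.
But (w2) is also a unit clause — contradiction.
So w4 must be the other value — set w4 = 1.
From the singleton clause (~w1), w1 = 0.
But (w1) is also a unit clause — contradiction.
Both values of w4 lead to a conflict.
So w3 must be the other value — set w3 = 0.
Try w1 = 0.
Try w5 = 0.
From the singleton clause (~w2), w2 = 0.
From the singleton clause (w4), w4 = 1.
But (~w4) is also a unit clause — contradiction.
So w5 must be the other value — set w5 = 1.
From the singleton clause (w4), w4 = 1.
But (~w4) is also a unit clause — contradiction.
Both values of w5 lead to a conflict.
So w1 must be the other value — set w1 = 1.
From the singleton clause (~w4), w4 = 0.
From the singleton clause (~w5), w5 = 0.
But (w5) is also a unit clause — contradiction.
Both values of w1 lead to a conflict.
Both values of w3 lead to a conflict.

UNSATISFIABLE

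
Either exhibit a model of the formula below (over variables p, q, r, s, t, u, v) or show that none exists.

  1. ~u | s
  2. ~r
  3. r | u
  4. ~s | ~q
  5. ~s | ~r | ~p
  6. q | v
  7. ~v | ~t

p=0; q=0; r=0; s=1; t=0; u=1; v=1

Unit clause (~r) forces r = 0.
Unit clause (u) forces u = 1.
Unit clause (s) forces s = 1.
Unit clause (~q) forces q = 0.
Unit clause (v) forces v = 1.
Unit clause (~t) forces t = 0.
No clause remains; p is free.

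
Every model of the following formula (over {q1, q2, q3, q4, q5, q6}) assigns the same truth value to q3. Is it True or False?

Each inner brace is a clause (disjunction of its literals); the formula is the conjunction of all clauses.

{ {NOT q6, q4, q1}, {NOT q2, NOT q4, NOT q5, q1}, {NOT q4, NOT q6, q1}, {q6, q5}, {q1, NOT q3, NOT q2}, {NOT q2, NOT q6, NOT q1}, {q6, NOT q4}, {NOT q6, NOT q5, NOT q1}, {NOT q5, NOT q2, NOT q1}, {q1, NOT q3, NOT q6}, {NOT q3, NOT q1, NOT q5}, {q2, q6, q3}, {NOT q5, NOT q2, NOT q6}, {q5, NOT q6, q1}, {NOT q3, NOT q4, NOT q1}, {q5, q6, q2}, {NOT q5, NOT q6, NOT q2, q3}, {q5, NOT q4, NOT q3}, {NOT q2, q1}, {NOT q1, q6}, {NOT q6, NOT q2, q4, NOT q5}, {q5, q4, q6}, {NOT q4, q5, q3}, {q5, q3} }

True

Suppose q3 = false.
(q5) alone gives q5 = true.
Try q6 = true.
(NOT q1) alone gives q1 = false.
(q4) alone gives q4 = true.
Now (NOT q4) is unsatisfied and unit — conflict.
That branch fails; take q6 = false instead.
(NOT q4) alone gives q4 = false.
(q2) alone gives q2 = true.
(NOT q1) alone gives q1 = false.
Now (q1) is unsatisfied and unit — conflict.
Both values of q6 lead to a conflict.
So every satisfying assignment has q3 = True.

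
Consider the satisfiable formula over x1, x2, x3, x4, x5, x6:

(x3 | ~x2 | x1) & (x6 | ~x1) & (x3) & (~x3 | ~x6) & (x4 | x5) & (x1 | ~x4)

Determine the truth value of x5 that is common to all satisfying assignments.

True

Suppose x5 = 0.
From the singleton clause (x3), x3 = 1.
From the singleton clause (~x6), x6 = 0.
From the singleton clause (~x1), x1 = 0.
From the singleton clause (x4), x4 = 1.
But (~x4) is also a unit clause — contradiction.
So every satisfying assignment has x5 = True.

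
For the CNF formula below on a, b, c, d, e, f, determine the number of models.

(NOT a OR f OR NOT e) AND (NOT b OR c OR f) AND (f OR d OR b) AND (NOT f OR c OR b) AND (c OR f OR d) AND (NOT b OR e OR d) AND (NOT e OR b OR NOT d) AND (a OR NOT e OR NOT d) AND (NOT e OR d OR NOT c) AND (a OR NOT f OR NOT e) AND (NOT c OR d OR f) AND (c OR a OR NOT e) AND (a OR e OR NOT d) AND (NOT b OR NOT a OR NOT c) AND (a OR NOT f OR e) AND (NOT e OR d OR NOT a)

6

There are 2^6 = 64 truth assignments over (a, b, c, d, e, f).
Split on f. With f = true, the clauses containing f are satisfied and NOT f drops from the rest; 4 of the 2^5 = 32 assignments to the other variables satisfy what remains.
With f = false, by the same count on the reduced clause set, 2 assignments work.
(One model: a=T, b=F, c=F, d=T, e=F, f=F.)
Total: 4 + 2 = 6.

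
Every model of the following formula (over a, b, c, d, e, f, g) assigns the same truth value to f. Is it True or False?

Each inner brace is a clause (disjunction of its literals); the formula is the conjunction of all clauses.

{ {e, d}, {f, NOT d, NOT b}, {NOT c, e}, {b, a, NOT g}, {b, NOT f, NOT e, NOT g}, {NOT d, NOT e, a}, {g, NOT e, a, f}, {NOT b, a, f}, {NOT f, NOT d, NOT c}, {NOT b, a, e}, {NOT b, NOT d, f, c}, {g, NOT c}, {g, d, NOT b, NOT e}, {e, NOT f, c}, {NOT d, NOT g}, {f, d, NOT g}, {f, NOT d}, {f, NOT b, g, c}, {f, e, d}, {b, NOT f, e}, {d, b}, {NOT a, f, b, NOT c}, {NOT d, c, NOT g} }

Suppose f = false.
The clause (NOT d) is unit, so d = false.
The clause (e) is unit, so e = true.
The clause (NOT g) is unit, so g = false.
The clause (a) is unit, so a = true.
The clause (NOT c) is unit, so c = false.
The clause (NOT b) is unit, so b = false.
But (b) is also a unit clause — contradiction.
So every satisfying assignment has f = True.

True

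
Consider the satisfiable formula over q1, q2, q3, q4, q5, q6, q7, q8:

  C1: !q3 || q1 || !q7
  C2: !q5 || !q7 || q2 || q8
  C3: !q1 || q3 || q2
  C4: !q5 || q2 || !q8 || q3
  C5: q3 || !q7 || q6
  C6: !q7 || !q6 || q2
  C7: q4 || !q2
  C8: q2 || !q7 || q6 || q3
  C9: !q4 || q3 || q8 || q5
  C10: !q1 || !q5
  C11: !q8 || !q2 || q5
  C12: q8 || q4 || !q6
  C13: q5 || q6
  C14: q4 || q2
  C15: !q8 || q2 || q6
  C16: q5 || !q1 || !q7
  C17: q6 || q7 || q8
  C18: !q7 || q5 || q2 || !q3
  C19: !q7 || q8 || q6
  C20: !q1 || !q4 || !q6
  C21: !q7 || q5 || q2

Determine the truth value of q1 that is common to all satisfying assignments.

Suppose q1 = true.
(!q5) alone gives q5 = false.
(q6) alone gives q6 = true.
(!q7) alone gives q7 = false.
(!q4) alone gives q4 = false.
(!q2) alone gives q2 = false.
Now (q2) is unsatisfied and unit — conflict.
So every satisfying assignment has q1 = False.

False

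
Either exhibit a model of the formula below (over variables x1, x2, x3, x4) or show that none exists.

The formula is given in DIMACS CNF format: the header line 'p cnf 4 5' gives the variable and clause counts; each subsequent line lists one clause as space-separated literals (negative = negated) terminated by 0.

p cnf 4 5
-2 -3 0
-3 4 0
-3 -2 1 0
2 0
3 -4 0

From the singleton clause (x2), x2 = True.
From the singleton clause (¬x3), x3 = False.
From the singleton clause (¬x4), x4 = False.
Every clause is now satisfied; x1 is unconstrained.

x1 ↦ True,  x2 ↦ True,  x3 ↦ False,  x4 ↦ False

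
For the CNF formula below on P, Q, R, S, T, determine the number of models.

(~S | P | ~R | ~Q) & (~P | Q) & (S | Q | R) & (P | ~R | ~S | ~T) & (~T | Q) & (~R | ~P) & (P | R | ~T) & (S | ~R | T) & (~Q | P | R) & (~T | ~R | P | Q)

There are 2^5 = 32 truth assignments over (P, Q, R, S, T).
Split on P. With P = 1, the clauses containing P are satisfied and ~P drops from the rest; 4 of the 2^4 = 16 assignments to the other variables satisfy what remains.
With P = 0, by the same count on the reduced clause set, 3 assignments work.
Total: 4 + 3 = 7.

7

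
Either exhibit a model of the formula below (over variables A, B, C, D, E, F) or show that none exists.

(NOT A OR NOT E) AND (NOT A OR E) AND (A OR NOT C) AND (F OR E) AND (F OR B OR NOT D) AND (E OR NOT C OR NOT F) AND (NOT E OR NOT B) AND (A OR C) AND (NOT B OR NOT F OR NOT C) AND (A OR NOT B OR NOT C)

Suppose A = false.
(NOT C) alone gives C = false.
Now (C) is unsatisfied and unit — conflict.
Backtrack on A: now try A = true.
(NOT E) alone gives E = false.
Now (E) is unsatisfied and unit — conflict.
Neither A = true nor A = false works.

UNSATISFIABLE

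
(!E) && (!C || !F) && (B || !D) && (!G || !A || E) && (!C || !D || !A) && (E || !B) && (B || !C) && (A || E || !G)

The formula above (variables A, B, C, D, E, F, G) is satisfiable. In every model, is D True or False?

Suppose D = true.
From the singleton clause (!E), E = false.
From the singleton clause (B), B = true.
Now (!B) is unsatisfied and unit — conflict.
So every satisfying assignment has D = False.

False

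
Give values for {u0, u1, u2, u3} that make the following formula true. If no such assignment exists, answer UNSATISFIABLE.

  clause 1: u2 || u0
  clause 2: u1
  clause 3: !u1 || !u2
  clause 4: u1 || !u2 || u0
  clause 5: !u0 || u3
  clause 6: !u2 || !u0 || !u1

u0=true,  u1=true,  u2=false,  u3=true

From the singleton clause (u1), u1 = true.
From the singleton clause (!u2), u2 = false.
From the singleton clause (u0), u0 = true.
From the singleton clause (u3), u3 = true.
This assignment satisfies each clause.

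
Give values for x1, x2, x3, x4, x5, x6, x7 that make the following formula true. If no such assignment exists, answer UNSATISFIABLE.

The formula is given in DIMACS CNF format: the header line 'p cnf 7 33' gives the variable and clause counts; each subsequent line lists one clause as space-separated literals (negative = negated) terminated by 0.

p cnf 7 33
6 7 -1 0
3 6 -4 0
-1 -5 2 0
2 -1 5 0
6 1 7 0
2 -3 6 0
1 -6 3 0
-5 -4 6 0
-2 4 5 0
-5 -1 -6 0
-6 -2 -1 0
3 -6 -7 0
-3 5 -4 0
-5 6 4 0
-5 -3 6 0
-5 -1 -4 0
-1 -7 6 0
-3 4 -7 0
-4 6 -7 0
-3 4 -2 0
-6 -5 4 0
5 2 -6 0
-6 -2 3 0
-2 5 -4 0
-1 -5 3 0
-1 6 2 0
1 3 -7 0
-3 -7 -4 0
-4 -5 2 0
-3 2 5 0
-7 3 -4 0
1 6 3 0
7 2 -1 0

x1 ↦ False, x2 ↦ True, x3 ↦ True, x4 ↦ True, x5 ↦ True, x6 ↦ True, x7 ↦ False

Try x6 = True.
Try x1 = False.
From the singleton clause (x3), x3 = True.
Try x5 = True.
From the singleton clause (x4), x4 = True.
From the singleton clause (¬x7), x7 = False.
From the singleton clause (x2), x2 = True.
Every clause now holds.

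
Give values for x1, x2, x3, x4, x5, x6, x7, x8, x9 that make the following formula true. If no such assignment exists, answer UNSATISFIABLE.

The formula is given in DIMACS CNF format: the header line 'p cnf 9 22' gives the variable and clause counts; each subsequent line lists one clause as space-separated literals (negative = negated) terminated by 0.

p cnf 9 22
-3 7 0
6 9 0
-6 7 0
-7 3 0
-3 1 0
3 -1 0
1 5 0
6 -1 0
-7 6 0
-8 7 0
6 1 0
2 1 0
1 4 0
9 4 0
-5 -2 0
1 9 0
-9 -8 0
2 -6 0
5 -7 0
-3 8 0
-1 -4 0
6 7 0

UNSATISFIABLE

Suppose x3 = False.
From the singleton clause (¬x7), x7 = False.
From the singleton clause (¬x6), x6 = False.
But (x6) is also a unit clause — contradiction.
That branch fails; take x3 = True instead.
From the singleton clause (x7), x7 = True.
From the singleton clause (x1), x1 = True.
From the singleton clause (x6), x6 = True.
From the singleton clause (x2), x2 = True.
From the singleton clause (¬x5), x5 = False.
But (x5) is also a unit clause — contradiction.
Either choice for x3 ends in contradiction.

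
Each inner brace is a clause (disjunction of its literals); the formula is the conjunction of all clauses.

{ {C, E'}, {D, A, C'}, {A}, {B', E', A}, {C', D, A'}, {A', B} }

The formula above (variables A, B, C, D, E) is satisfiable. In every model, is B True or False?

True

Suppose B = 0.
From the singleton clause (A), A = 1.
But (A') is also a unit clause — contradiction.
So every satisfying assignment has B = True.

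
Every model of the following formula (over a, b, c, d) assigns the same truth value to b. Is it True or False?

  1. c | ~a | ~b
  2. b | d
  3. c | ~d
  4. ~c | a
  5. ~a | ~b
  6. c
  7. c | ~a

Suppose b = 1.
Unit clause (~a) forces a = 0.
Unit clause (~c) forces c = 0.
But (c) is also a unit clause — contradiction.
So every satisfying assignment has b = False.

False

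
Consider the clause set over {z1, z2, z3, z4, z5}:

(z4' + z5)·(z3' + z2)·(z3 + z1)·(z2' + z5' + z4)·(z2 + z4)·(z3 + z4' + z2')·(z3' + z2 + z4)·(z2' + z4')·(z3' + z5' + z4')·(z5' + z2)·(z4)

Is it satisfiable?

The clause (z4) is unit, so z4 = 1.
The clause (z5) is unit, so z5 = 1.
The clause (z2') is unit, so z2 = 0.
But (z2) is also a unit clause — contradiction.
No assignment satisfies every clause.

No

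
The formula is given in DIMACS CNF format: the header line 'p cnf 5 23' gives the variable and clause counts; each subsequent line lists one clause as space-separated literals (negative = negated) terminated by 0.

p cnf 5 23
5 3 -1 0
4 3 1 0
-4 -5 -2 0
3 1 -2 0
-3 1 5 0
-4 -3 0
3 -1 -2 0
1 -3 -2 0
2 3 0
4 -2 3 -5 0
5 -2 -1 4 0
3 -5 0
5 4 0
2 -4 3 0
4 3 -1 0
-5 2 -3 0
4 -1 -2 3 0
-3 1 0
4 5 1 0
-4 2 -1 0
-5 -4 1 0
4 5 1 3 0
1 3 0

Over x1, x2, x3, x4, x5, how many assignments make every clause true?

1

There are 2^5 = 32 truth assignments over (x1, x2, x3, x4, x5).
Split on x5. With x5 = True, the clauses containing x5 are satisfied and ¬x5 drops from the rest; 1 of the 2^4 = 16 assignments to the other variables satisfy what remains.
With x5 = False, by the same count on the reduced clause set, 0 assignments work.
(One model: x1=T, x2=T, x3=T, x4=F, x5=T.)
Total: 1 + 0 = 1.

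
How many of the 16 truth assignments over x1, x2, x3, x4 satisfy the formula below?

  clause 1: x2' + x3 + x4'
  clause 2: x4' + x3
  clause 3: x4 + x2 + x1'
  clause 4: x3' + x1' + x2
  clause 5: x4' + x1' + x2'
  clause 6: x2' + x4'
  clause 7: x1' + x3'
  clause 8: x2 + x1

There are 2^4 = 16 truth assignments over (x1, x2, x3, x4).
Check each against the 8 clauses (columns in the order x1, x2, x3, x4):
  F F F F  ✗ fails (x2 + x1)
  F F F T  ✗ fails (x4' + x3)
  F F T F  ✗ fails (x2 + x1)
  F F T T  ✗ fails (x2 + x1)
  F T F F  ✓ satisfies all
  F T F T  ✗ fails (x2' + x3 + x4')
  F T T F  ✓ satisfies all
  F T T T  ✗ fails (x2' + x4')
  T F F F  ✗ fails (x4 + x2 + x1')
  T F F T  ✗ fails (x4' + x3)
  T F T F  ✗ fails (x4 + x2 + x1')
  T F T T  ✗ fails (x3' + x1' + x2)
  T T F F  ✓ satisfies all
  T T F T  ✗ fails (x2' + x3 + x4')
  T T T F  ✗ fails (x1' + x3')
  T T T T  ✗ fails (x4' + x1' + x2')
3 of the 16 rows are models.

3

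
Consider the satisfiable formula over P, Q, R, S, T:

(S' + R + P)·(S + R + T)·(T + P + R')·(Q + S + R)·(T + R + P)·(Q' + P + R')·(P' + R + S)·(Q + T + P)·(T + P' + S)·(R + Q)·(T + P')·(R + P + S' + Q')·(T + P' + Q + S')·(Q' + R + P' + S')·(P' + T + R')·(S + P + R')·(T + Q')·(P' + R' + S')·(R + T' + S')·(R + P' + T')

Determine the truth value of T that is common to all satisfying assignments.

Suppose T = 0.
The clause (P') is unit, so P = 0.
The clause (R') is unit, so R = 0.
Now (R) is unsatisfied and unit — conflict.
So every satisfying assignment has T = True.

True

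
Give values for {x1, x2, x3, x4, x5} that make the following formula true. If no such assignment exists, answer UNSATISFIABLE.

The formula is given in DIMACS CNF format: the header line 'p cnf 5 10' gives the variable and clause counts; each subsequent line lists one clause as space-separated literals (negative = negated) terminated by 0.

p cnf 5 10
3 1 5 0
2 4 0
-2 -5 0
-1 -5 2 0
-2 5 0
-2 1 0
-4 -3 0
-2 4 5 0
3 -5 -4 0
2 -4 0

Suppose x2 = True.
Unit clause (¬x5) forces x5 = False.
But (x5) is also a unit clause — contradiction.
Backtrack on x2: now try x2 = False.
Unit clause (x4) forces x4 = True.
But (¬x4) is also a unit clause — contradiction.
Neither x2 = True nor x2 = False works.

UNSATISFIABLE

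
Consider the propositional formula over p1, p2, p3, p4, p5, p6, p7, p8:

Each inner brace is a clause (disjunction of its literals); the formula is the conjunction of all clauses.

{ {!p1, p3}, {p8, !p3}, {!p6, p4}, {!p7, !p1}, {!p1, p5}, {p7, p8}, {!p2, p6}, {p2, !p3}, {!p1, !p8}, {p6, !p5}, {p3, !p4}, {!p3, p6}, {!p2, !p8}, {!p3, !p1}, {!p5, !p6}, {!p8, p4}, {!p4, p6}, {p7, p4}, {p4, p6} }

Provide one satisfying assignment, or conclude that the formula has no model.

Suppose p1 = false.
Suppose p8 = true.
From the singleton clause (!p2), p2 = false.
From the singleton clause (!p3), p3 = false.
From the singleton clause (!p4), p4 = false.
Now (p4) is unsatisfied and unit — conflict.
That branch fails; take p8 = false instead.
From the singleton clause (!p3), p3 = false.
From the singleton clause (p7), p7 = true.
From the singleton clause (!p4), p4 = false.
From the singleton clause (!p6), p6 = false.
Now (p6) is unsatisfied and unit — conflict.
Neither p8 = true nor p8 = false works.
That branch fails; take p1 = true instead.
From the singleton clause (p3), p3 = true.
Now (!p3) is unsatisfied and unit — conflict.
Neither p1 = true nor p1 = false works.

UNSATISFIABLE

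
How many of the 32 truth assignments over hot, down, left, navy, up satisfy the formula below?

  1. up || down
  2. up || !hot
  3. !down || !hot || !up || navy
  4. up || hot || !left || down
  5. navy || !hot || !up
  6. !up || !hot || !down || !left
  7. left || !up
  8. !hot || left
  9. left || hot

There are 2^5 = 32 truth assignments over (hot, down, left, navy, up).
Split on left. With left = true, the clauses containing left are satisfied and !left drops from the rest; 7 of the 2^4 = 16 assignments to the other variables satisfy what remains.
With left = false, by the same count on the reduced clause set, 0 assignments work.
Total: 7 + 0 = 7.

7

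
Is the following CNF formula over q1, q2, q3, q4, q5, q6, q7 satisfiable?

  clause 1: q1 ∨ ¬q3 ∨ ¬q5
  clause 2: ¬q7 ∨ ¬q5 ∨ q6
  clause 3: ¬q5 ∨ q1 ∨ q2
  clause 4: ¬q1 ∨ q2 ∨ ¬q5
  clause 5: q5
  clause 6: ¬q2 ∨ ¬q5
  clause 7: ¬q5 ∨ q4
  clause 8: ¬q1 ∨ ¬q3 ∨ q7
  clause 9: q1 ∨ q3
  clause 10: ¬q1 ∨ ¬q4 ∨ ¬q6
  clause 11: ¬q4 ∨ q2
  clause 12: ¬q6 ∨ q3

Unit clause (q5) forces q5 = True.
Unit clause (¬q2) forces q2 = False.
Unit clause (q1) forces q1 = True.
But (¬q1) is also a unit clause — contradiction.
No assignment satisfies every clause.

No, unsatisfiable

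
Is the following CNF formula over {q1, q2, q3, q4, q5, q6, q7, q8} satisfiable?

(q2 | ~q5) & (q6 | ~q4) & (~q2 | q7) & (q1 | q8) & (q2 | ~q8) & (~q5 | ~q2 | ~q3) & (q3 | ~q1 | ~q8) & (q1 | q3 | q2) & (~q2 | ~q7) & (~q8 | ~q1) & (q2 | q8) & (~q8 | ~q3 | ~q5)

Try q2 = 1.
The clause (q7) is unit, so q7 = 1.
Now (~q7) is unsatisfied and unit — conflict.
Backtrack on q2: now try q2 = 0.
The clause (~q5) is unit, so q5 = 0.
The clause (~q8) is unit, so q8 = 0.
Now (q8) is unsatisfied and unit — conflict.
Either choice for q2 ends in contradiction.
No assignment satisfies every clause.

No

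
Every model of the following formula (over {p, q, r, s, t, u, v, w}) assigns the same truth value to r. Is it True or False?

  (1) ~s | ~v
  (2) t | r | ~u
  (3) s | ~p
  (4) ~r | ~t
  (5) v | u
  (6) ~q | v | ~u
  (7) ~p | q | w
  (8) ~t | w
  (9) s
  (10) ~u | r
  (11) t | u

Suppose r = 0.
(s) alone gives s = 1.
(~v) alone gives v = 0.
(u) alone gives u = 1.
But (~u) is also a unit clause — contradiction.
So every satisfying assignment has r = True.

True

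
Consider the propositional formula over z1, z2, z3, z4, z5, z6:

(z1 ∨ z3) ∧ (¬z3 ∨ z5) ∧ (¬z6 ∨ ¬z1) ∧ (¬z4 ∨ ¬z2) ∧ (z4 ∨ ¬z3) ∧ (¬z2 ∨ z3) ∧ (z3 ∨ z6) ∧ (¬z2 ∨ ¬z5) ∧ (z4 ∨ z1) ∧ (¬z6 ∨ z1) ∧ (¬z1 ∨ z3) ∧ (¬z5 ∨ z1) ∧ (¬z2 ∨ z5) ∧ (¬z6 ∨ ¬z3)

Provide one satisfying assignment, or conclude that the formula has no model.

Case z1 = True:
The clause (¬z6) is unit, so z6 = False.
The clause (z3) is unit, so z3 = True.
The clause (z5) is unit, so z5 = True.
The clause (z4) is unit, so z4 = True.
The clause (¬z2) is unit, so z2 = False.
This assignment satisfies each clause.

z1 ↦ True,  z2 ↦ False,  z3 ↦ True,  z4 ↦ True,  z5 ↦ True,  z6 ↦ False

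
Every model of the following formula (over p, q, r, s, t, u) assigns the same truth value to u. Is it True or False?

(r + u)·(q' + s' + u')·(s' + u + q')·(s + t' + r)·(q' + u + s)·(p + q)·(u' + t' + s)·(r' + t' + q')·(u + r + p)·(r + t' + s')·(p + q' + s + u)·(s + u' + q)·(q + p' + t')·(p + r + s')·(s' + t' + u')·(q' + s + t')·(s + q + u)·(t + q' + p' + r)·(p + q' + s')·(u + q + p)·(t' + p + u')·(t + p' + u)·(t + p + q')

Suppose u = 0.
Unit clause (r) forces r = 1.
Case s = 0:
Unit clause (q') forces q = 0.
Now (q) is unsatisfied and unit — conflict.
Backtrack on s: now try s = 1.
Unit clause (q') forces q = 0.
Unit clause (p) forces p = 1.
Unit clause (t') forces t = 0.
Now (t) is unsatisfied and unit — conflict.
Both values of s lead to a conflict.
So every satisfying assignment has u = True.

True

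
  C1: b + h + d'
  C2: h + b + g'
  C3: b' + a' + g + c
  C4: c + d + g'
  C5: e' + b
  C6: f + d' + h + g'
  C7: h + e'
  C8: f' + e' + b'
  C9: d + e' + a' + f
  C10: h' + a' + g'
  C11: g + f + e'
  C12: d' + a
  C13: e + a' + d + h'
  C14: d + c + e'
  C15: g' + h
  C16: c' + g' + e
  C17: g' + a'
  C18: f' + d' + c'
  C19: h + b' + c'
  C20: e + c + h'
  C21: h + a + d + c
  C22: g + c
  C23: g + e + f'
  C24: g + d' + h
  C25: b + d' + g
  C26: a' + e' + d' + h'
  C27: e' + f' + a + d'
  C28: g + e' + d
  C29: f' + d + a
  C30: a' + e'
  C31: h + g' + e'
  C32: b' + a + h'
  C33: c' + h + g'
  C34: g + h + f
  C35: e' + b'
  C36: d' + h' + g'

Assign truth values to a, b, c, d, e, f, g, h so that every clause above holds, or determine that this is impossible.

Try e = 0.
Try d = 1.
The clause (a) is unit, so a = 1.
The clause (g') is unit, so g = 0.
The clause (c) is unit, so c = 1.
The clause (f') is unit, so f = 0.
The clause (h) is unit, so h = 1.
The clause (b) is unit, so b = 1.
All clauses are satisfied.

a ↦ 1,  b ↦ 1,  c ↦ 1,  d ↦ 1,  e ↦ 0,  f ↦ 0,  g ↦ 0,  h ↦ 1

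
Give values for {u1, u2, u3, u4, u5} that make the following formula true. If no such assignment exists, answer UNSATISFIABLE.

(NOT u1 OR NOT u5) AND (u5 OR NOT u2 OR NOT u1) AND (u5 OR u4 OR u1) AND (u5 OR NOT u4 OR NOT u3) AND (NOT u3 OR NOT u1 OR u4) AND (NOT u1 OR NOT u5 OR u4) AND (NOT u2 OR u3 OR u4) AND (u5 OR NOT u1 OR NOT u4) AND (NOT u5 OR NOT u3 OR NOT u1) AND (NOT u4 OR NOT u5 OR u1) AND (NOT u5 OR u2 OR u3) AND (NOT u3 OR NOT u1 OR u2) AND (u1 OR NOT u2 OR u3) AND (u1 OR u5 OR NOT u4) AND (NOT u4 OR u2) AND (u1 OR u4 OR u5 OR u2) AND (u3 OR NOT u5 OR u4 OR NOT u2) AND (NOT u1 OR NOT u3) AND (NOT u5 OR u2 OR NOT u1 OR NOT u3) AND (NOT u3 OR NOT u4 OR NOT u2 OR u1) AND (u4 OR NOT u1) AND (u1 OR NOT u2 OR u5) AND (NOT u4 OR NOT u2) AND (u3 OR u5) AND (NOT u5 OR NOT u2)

u1 ↦ false; u2 ↦ false; u3 ↦ true; u4 ↦ false; u5 ↦ true

Suppose u1 = false.
Suppose u5 = true.
From the singleton clause (NOT u4), u4 = false.
From the singleton clause (NOT u2), u2 = false.
From the singleton clause (u3), u3 = true.
This assignment satisfies each clause.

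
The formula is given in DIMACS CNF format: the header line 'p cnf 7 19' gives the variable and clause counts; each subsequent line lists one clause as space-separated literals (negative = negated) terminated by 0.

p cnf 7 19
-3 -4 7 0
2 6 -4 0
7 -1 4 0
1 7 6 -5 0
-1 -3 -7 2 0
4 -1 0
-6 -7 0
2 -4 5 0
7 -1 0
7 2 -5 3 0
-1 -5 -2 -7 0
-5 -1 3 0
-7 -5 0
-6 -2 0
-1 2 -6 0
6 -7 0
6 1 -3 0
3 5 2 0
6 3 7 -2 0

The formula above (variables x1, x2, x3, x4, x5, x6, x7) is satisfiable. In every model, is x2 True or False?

False

Suppose x2 = True.
From the singleton clause (¬x6), x6 = False.
From the singleton clause (¬x7), x7 = False.
From the singleton clause (¬x1), x1 = False.
From the singleton clause (¬x5), x5 = False.
From the singleton clause (¬x3), x3 = False.
That conflicts with the unit clause (x3).
So every satisfying assignment has x2 = False.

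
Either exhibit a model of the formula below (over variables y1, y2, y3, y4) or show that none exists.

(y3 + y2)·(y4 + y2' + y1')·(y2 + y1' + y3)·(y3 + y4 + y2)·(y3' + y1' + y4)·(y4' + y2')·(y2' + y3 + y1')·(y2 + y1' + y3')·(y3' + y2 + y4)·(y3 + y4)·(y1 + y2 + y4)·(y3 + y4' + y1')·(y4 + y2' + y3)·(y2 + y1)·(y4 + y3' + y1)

Suppose y3 = 1.
Suppose y1 = 0.
The clause (y2) is unit, so y2 = 1.
The clause (y4') is unit, so y4 = 0.
But (y4) is also a unit clause — contradiction.
Undo y1 and try y1 = 1.
The clause (y4) is unit, so y4 = 1.
The clause (y2') is unit, so y2 = 0.
But (y2) is also a unit clause — contradiction.
Neither y1 = 1 nor y1 = 0 works.
Undo y3 and try y3 = 0.
The clause (y2) is unit, so y2 = 1.
The clause (y4') is unit, so y4 = 0.
But (y4) is also a unit clause — contradiction.
Neither y3 = 1 nor y3 = 0 works.

UNSATISFIABLE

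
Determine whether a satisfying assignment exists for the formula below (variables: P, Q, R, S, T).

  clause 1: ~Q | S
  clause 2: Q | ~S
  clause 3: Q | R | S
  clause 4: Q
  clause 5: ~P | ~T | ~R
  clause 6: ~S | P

Yes

From the singleton clause (Q), Q = 1.
From the singleton clause (S), S = 1.
From the singleton clause (P), P = 1.
Suppose T = 0.
All clauses hold; R can take either value.
A satisfying assignment: P: 1, Q: 1, R: 0, S: 1, T: 0.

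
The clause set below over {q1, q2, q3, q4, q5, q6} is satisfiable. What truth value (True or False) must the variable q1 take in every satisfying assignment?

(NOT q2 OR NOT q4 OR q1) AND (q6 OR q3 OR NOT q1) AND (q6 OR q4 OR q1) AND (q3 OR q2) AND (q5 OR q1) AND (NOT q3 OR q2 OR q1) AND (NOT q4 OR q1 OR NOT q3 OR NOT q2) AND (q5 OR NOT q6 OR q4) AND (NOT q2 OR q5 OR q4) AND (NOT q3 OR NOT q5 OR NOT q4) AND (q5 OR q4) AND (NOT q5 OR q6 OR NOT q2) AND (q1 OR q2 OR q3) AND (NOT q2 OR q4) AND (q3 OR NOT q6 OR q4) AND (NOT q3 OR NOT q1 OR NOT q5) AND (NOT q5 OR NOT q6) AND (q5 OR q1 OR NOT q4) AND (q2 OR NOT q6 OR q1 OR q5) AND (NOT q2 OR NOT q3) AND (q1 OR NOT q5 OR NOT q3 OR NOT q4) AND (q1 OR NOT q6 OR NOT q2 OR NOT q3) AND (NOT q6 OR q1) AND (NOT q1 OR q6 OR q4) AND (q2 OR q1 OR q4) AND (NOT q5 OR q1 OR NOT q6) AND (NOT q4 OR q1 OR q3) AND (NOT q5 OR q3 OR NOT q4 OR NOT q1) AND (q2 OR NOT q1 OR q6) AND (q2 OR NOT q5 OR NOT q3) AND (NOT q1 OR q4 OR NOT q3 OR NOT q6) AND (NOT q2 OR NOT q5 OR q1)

True

Suppose q1 = false.
From the singleton clause (q5), q5 = true.
From the singleton clause (NOT q6), q6 = false.
From the singleton clause (q4), q4 = true.
From the singleton clause (NOT q2), q2 = false.
From the singleton clause (q3), q3 = true.
But (NOT q3) is also a unit clause — contradiction.
So every satisfying assignment has q1 = True.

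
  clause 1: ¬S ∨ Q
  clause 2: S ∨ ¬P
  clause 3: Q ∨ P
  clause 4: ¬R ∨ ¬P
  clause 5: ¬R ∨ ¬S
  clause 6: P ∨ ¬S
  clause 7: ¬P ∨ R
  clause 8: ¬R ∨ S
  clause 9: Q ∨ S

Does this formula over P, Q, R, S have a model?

Yes, satisfiable

Suppose S = False.
(¬P) alone gives P = False.
(Q) alone gives Q = True.
(¬R) alone gives R = False.
Every clause now holds.
A satisfying assignment: P: False; Q: True; R: False; S: False.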